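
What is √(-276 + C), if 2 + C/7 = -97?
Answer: I*√969 ≈ 31.129*I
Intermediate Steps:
C = -693 (C = -14 + 7*(-97) = -14 - 679 = -693)
√(-276 + C) = √(-276 - 693) = √(-969) = I*√969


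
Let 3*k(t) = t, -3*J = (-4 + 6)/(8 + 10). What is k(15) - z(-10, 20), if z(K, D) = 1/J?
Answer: 32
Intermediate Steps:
J = -1/27 (J = -(-4 + 6)/(3*(8 + 10)) = -2/(3*18) = -⅓*⅑ = -1/27 ≈ -0.037037)
k(t) = t/3
z(K, D) = -27 (z(K, D) = 1/(-1/27) = -27)
k(15) - z(-10, 20) = (⅓)*15 - 1*(-27) = 5 + 27 = 32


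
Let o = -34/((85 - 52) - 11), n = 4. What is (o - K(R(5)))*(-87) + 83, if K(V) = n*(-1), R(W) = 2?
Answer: -1436/11 ≈ -130.55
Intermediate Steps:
o = -17/11 (o = -34/(33 - 11) = -34/22 = -34*1/22 = -17/11 ≈ -1.5455)
K(V) = -4 (K(V) = 4*(-1) = -4)
(o - K(R(5)))*(-87) + 83 = (-17/11 - 1*(-4))*(-87) + 83 = (-17/11 + 4)*(-87) + 83 = (27/11)*(-87) + 83 = -2349/11 + 83 = -1436/11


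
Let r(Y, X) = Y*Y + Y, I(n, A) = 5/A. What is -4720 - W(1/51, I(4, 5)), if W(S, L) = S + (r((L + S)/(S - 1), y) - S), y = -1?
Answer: -2950026/625 ≈ -4720.0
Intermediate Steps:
r(Y, X) = Y + Y² (r(Y, X) = Y² + Y = Y + Y²)
W(S, L) = (1 + (L + S)/(-1 + S))*(L + S)/(-1 + S) (W(S, L) = S + (((L + S)/(S - 1))*(1 + (L + S)/(S - 1)) - S) = S + (((L + S)/(-1 + S))*(1 + (L + S)/(-1 + S)) - S) = S + ((1 + (L + S)/(-1 + S))*(L + S)/(-1 + S) - S) = S + (-S + (1 + (L + S)/(-1 + S))*(L + S)/(-1 + S)) = (1 + (L + S)/(-1 + S))*(L + S)/(-1 + S))
-4720 - W(1/51, I(4, 5)) = -4720 - (5/5 + 1/51)*(-1 + 5/5 + 2/51)/(-1 + 1/51)² = -4720 - (5*(⅕) + 1/51)*(-1 + 5*(⅕) + 2*(1/51))/(-1 + 1/51)² = -4720 - (1 + 1/51)*(-1 + 1 + 2/51)/(-50/51)² = -4720 - 2601*52*2/(2500*51*51) = -4720 - 1*26/625 = -4720 - 26/625 = -2950026/625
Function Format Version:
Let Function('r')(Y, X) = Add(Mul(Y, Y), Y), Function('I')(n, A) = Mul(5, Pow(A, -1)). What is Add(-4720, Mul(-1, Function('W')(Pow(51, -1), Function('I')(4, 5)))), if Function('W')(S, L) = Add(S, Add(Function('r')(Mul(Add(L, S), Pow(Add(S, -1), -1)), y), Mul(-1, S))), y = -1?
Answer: Rational(-2950026, 625) ≈ -4720.0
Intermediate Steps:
Function('r')(Y, X) = Add(Y, Pow(Y, 2)) (Function('r')(Y, X) = Add(Pow(Y, 2), Y) = Add(Y, Pow(Y, 2)))
Function('W')(S, L) = Mul(Pow(Add(-1, S), -1), Add(1, Mul(Pow(Add(-1, S), -1), Add(L, S))), Add(L, S)) (Function('W')(S, L) = Add(S, Add(Mul(Mul(Add(L, S), Pow(Add(S, -1), -1)), Add(1, Mul(Add(L, S), Pow(Add(S, -1), -1)))), Mul(-1, S))) = Add(S, Add(Mul(Mul(Add(L, S), Pow(Add(-1, S), -1)), Add(1, Mul(Add(L, S), Pow(Add(-1, S), -1)))), Mul(-1, S))) = Add(S, Add(Mul(Mul(Pow(Add(-1, S), -1), Add(L, S)), Add(1, Mul(Pow(Add(-1, S), -1), Add(L, S)))), Mul(-1, S))) = Add(S, Add(Mul(Pow(Add(-1, S), -1), Add(1, Mul(Pow(Add(-1, S), -1), Add(L, S))), Add(L, S)), Mul(-1, S))) = Add(S, Add(Mul(-1, S), Mul(Pow(Add(-1, S), -1), Add(1, Mul(Pow(Add(-1, S), -1), Add(L, S))), Add(L, S)))) = Mul(Pow(Add(-1, S), -1), Add(1, Mul(Pow(Add(-1, S), -1), Add(L, S))), Add(L, S)))
Add(-4720, Mul(-1, Function('W')(Pow(51, -1), Function('I')(4, 5)))) = Add(-4720, Mul(-1, Mul(Pow(Add(-1, Pow(51, -1)), -2), Add(Mul(5, Pow(5, -1)), Pow(51, -1)), Add(-1, Mul(5, Pow(5, -1)), Mul(2, Pow(51, -1)))))) = Add(-4720, Mul(-1, Mul(Pow(Add(-1, Rational(1, 51)), -2), Add(Mul(5, Rational(1, 5)), Rational(1, 51)), Add(-1, Mul(5, Rational(1, 5)), Mul(2, Rational(1, 51)))))) = Add(-4720, Mul(-1, Mul(Pow(Rational(-50, 51), -2), Add(1, Rational(1, 51)), Add(-1, 1, Rational(2, 51))))) = Add(-4720, Mul(-1, Mul(Rational(2601, 2500), Rational(52, 51), Rational(2, 51)))) = Add(-4720, Mul(-1, Rational(26, 625))) = Add(-4720, Rational(-26, 625)) = Rational(-2950026, 625)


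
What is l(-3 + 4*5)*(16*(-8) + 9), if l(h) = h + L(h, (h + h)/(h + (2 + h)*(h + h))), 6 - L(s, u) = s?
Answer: -714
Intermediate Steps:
L(s, u) = 6 - s
l(h) = 6 (l(h) = h + (6 - h) = 6)
l(-3 + 4*5)*(16*(-8) + 9) = 6*(16*(-8) + 9) = 6*(-128 + 9) = 6*(-119) = -714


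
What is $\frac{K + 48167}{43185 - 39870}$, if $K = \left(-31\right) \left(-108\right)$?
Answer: $\frac{10303}{663} \approx 15.54$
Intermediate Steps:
$K = 3348$
$\frac{K + 48167}{43185 - 39870} = \frac{3348 + 48167}{43185 - 39870} = \frac{51515}{3315} = 51515 \cdot \frac{1}{3315} = \frac{10303}{663}$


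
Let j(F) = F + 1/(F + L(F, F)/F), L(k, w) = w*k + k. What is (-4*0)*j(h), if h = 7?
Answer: 0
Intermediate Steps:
L(k, w) = k + k*w (L(k, w) = k*w + k = k + k*w)
j(F) = F + 1/(1 + 2*F) (j(F) = F + 1/(F + (F*(1 + F))/F) = F + 1/(F + (1 + F)) = F + 1/(1 + 2*F))
(-4*0)*j(h) = (-4*0)*((1 + 7 + 2*7²)/(1 + 2*7)) = 0*((1 + 7 + 2*49)/(1 + 14)) = 0*((1 + 7 + 98)/15) = 0*((1/15)*106) = 0*(106/15) = 0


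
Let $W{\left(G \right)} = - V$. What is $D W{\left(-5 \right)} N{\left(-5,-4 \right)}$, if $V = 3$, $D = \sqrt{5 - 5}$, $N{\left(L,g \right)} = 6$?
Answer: $0$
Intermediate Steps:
$D = 0$ ($D = \sqrt{0} = 0$)
$W{\left(G \right)} = -3$ ($W{\left(G \right)} = \left(-1\right) 3 = -3$)
$D W{\left(-5 \right)} N{\left(-5,-4 \right)} = 0 \left(-3\right) 6 = 0 \cdot 6 = 0$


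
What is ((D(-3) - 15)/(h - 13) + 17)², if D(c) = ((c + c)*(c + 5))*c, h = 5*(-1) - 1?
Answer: 91204/361 ≈ 252.64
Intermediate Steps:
h = -6 (h = -5 - 1 = -6)
D(c) = 2*c²*(5 + c) (D(c) = ((2*c)*(5 + c))*c = (2*c*(5 + c))*c = 2*c²*(5 + c))
((D(-3) - 15)/(h - 13) + 17)² = ((2*(-3)²*(5 - 3) - 15)/(-6 - 13) + 17)² = ((2*9*2 - 15)/(-19) + 17)² = ((36 - 15)*(-1/19) + 17)² = (21*(-1/19) + 17)² = (-21/19 + 17)² = (302/19)² = 91204/361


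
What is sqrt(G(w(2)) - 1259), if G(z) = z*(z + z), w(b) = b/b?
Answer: I*sqrt(1257) ≈ 35.454*I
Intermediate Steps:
w(b) = 1
G(z) = 2*z**2 (G(z) = z*(2*z) = 2*z**2)
sqrt(G(w(2)) - 1259) = sqrt(2*1**2 - 1259) = sqrt(2*1 - 1259) = sqrt(2 - 1259) = sqrt(-1257) = I*sqrt(1257)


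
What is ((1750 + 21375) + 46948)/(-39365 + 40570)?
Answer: 70073/1205 ≈ 58.152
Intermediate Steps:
((1750 + 21375) + 46948)/(-39365 + 40570) = (23125 + 46948)/1205 = 70073*(1/1205) = 70073/1205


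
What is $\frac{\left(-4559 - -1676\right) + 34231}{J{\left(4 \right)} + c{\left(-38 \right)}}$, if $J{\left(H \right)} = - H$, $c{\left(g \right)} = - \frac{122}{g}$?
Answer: $- \frac{595612}{15} \approx -39707.0$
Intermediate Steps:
$\frac{\left(-4559 - -1676\right) + 34231}{J{\left(4 \right)} + c{\left(-38 \right)}} = \frac{\left(-4559 - -1676\right) + 34231}{\left(-1\right) 4 - \frac{122}{-38}} = \frac{\left(-4559 + 1676\right) + 34231}{-4 - - \frac{61}{19}} = \frac{-2883 + 34231}{-4 + \frac{61}{19}} = \frac{31348}{- \frac{15}{19}} = 31348 \left(- \frac{19}{15}\right) = - \frac{595612}{15}$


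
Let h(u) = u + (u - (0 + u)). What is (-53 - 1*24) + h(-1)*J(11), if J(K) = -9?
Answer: -68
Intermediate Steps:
h(u) = u (h(u) = u + (u - u) = u + 0 = u)
(-53 - 1*24) + h(-1)*J(11) = (-53 - 1*24) - 1*(-9) = (-53 - 24) + 9 = -77 + 9 = -68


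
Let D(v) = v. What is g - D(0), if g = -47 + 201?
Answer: 154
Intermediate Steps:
g = 154
g - D(0) = 154 - 1*0 = 154 + 0 = 154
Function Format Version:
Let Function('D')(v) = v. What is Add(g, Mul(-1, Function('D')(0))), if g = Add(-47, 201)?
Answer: 154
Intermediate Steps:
g = 154
Add(g, Mul(-1, Function('D')(0))) = Add(154, Mul(-1, 0)) = Add(154, 0) = 154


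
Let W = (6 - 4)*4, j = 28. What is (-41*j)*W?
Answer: -9184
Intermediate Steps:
W = 8 (W = 2*4 = 8)
(-41*j)*W = -41*28*8 = -1148*8 = -9184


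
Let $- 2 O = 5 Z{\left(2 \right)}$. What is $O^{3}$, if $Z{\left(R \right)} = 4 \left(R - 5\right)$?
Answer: $27000$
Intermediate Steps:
$Z{\left(R \right)} = -20 + 4 R$ ($Z{\left(R \right)} = 4 \left(-5 + R\right) = -20 + 4 R$)
$O = 30$ ($O = - \frac{5 \left(-20 + 4 \cdot 2\right)}{2} = - \frac{5 \left(-20 + 8\right)}{2} = - \frac{5 \left(-12\right)}{2} = \left(- \frac{1}{2}\right) \left(-60\right) = 30$)
$O^{3} = 30^{3} = 27000$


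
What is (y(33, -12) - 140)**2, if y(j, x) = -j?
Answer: 29929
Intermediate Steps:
(y(33, -12) - 140)**2 = (-1*33 - 140)**2 = (-33 - 140)**2 = (-173)**2 = 29929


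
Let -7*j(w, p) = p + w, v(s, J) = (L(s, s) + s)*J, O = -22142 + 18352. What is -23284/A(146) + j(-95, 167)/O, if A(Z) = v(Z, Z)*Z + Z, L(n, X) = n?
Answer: -42391606/41283452385 ≈ -0.0010268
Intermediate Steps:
O = -3790
v(s, J) = 2*J*s (v(s, J) = (s + s)*J = (2*s)*J = 2*J*s)
A(Z) = Z + 2*Z**3 (A(Z) = (2*Z*Z)*Z + Z = (2*Z**2)*Z + Z = 2*Z**3 + Z = Z + 2*Z**3)
j(w, p) = -p/7 - w/7 (j(w, p) = -(p + w)/7 = -p/7 - w/7)
-23284/A(146) + j(-95, 167)/O = -23284/(146 + 2*146**3) + (-1/7*167 - 1/7*(-95))/(-3790) = -23284/(146 + 2*3112136) + (-167/7 + 95/7)*(-1/3790) = -23284/(146 + 6224272) - 72/7*(-1/3790) = -23284/6224418 + 36/13265 = -23284*1/6224418 + 36/13265 = -11642/3112209 + 36/13265 = -42391606/41283452385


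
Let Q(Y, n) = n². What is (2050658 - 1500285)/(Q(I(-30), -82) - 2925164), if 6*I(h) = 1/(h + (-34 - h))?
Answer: -550373/2918440 ≈ -0.18858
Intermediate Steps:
I(h) = -1/204 (I(h) = 1/(6*(h + (-34 - h))) = (⅙)/(-34) = (⅙)*(-1/34) = -1/204)
(2050658 - 1500285)/(Q(I(-30), -82) - 2925164) = (2050658 - 1500285)/((-82)² - 2925164) = 550373/(6724 - 2925164) = 550373/(-2918440) = 550373*(-1/2918440) = -550373/2918440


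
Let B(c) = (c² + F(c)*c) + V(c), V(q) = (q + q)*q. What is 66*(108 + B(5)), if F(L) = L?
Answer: 13728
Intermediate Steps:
V(q) = 2*q² (V(q) = (2*q)*q = 2*q²)
B(c) = 4*c² (B(c) = (c² + c*c) + 2*c² = (c² + c²) + 2*c² = 2*c² + 2*c² = 4*c²)
66*(108 + B(5)) = 66*(108 + 4*5²) = 66*(108 + 4*25) = 66*(108 + 100) = 66*208 = 13728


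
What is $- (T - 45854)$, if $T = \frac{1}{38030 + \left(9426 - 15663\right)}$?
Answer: $\frac{1457836221}{31793} \approx 45854.0$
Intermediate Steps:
$T = \frac{1}{31793}$ ($T = \frac{1}{38030 - 6237} = \frac{1}{31793} \approx 3.1453 \cdot 10^{-5}$)
$- (T - 45854) = - (\frac{1}{31793} - 45854) = \left(-1\right) \left(- \frac{1457836221}{31793}\right) = \frac{1457836221}{31793}$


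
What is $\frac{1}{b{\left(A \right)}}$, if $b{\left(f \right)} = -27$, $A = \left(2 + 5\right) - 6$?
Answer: $- \frac{1}{27} \approx -0.037037$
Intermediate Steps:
$A = 1$ ($A = 7 - 6 = 1$)
$\frac{1}{b{\left(A \right)}} = \frac{1}{-27} = - \frac{1}{27}$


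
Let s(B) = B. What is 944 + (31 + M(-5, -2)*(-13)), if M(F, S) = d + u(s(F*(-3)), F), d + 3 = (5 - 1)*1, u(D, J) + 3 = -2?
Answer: 1027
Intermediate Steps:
u(D, J) = -5 (u(D, J) = -3 - 2 = -5)
d = 1 (d = -3 + (5 - 1)*1 = -3 + 4*1 = -3 + 4 = 1)
M(F, S) = -4 (M(F, S) = 1 - 5 = -4)
944 + (31 + M(-5, -2)*(-13)) = 944 + (31 - 4*(-13)) = 944 + (31 + 52) = 944 + 83 = 1027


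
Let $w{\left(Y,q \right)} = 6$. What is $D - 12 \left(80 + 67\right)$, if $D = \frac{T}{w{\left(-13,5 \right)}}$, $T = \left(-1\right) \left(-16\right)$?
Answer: $- \frac{5284}{3} \approx -1761.3$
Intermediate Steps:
$T = 16$
$D = \frac{8}{3}$ ($D = \frac{1}{6} \cdot 16 = \frac{8}{3} \approx 2.6667$)
$D - 12 \left(80 + 67\right) = \frac{8}{3} - 12 \left(80 + 67\right) = \frac{8}{3} - 1764 = - \frac{5284}{3}$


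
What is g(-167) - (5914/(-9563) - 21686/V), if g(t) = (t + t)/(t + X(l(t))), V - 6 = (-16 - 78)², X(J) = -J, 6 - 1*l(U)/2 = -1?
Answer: 37621429625/7652322163 ≈ 4.9163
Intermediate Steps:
l(U) = 14 (l(U) = 12 - 2*(-1) = 12 + 2 = 14)
V = 8842 (V = 6 + (-16 - 78)² = 6 + (-94)² = 6 + 8836 = 8842)
g(t) = 2*t/(-14 + t) (g(t) = (t + t)/(t - 1*14) = (2*t)/(t - 14) = (2*t)/(-14 + t) = 2*t/(-14 + t))
g(-167) - (5914/(-9563) - 21686/V) = 2*(-167)/(-14 - 167) - (5914/(-9563) - 21686/8842) = 2*(-167)/(-181) - (5914*(-1/9563) - 21686*1/8842) = 2*(-167)*(-1/181) - (-5914/9563 - 10843/4421) = 334/181 - 1*(-129837403/42278023) = 334/181 + 129837403/42278023 = 37621429625/7652322163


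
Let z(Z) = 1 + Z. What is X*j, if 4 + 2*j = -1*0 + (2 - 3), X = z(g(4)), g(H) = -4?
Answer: 15/2 ≈ 7.5000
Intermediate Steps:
X = -3 (X = 1 - 4 = -3)
j = -5/2 (j = -2 + (-1*0 + (2 - 3))/2 = -2 + (0 - 1)/2 = -2 + (½)*(-1) = -2 - ½ = -5/2 ≈ -2.5000)
X*j = -3*(-5/2) = 15/2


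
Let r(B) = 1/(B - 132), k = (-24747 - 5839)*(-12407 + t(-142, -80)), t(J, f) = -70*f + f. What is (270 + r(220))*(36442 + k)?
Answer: 625752540558/11 ≈ 5.6887e+10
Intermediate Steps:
t(J, f) = -69*f
k = 210645782 (k = (-24747 - 5839)*(-12407 - 69*(-80)) = -30586*(-12407 + 5520) = -30586*(-6887) = 210645782)
r(B) = 1/(-132 + B)
(270 + r(220))*(36442 + k) = (270 + 1/(-132 + 220))*(36442 + 210645782) = (270 + 1/88)*210682224 = (23761/88)*210682224 = 625752540558/11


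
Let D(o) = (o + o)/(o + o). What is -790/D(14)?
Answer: -790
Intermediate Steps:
D(o) = 1 (D(o) = (2*o)/((2*o)) = (2*o)*(1/(2*o)) = 1)
-790/D(14) = -790/1 = -790*1 = -790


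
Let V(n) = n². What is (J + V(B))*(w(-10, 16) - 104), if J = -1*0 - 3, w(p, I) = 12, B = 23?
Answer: -48392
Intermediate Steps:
J = -3 (J = 0 - 3 = -3)
(J + V(B))*(w(-10, 16) - 104) = (-3 + 23²)*(12 - 104) = (-3 + 529)*(-92) = 526*(-92) = -48392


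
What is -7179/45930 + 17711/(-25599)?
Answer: -332413817/391920690 ≈ -0.84817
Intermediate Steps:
-7179/45930 + 17711/(-25599) = -7179*1/45930 + 17711*(-1/25599) = -2393/15310 - 17711/25599 = -332413817/391920690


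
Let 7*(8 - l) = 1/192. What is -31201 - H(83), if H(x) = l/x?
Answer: -3480544703/111552 ≈ -31201.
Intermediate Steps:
l = 10751/1344 (l = 8 - ⅐/192 = 8 - ⅐*1/192 = 8 - 1/1344 = 10751/1344 ≈ 7.9993)
H(x) = 10751/(1344*x)
-31201 - H(83) = -31201 - 10751/(1344*83) = -31201 - 1*10751/111552 = -31201 - 10751/111552 = -3480544703/111552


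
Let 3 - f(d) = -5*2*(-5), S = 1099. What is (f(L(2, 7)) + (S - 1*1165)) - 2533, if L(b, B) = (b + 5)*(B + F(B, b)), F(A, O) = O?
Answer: -2646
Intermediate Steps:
L(b, B) = (5 + b)*(B + b) (L(b, B) = (b + 5)*(B + b) = (5 + b)*(B + b))
f(d) = -47 (f(d) = 3 - (-5*2)*(-5) = 3 - (-10)*(-5) = 3 - 1*50 = 3 - 50 = -47)
(f(L(2, 7)) + (S - 1*1165)) - 2533 = (-47 + (1099 - 1*1165)) - 2533 = (-47 + (1099 - 1165)) - 2533 = (-47 - 66) - 2533 = -113 - 2533 = -2646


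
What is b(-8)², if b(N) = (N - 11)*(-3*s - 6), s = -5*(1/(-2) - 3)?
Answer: 4941729/4 ≈ 1.2354e+6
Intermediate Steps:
s = 35/2 (s = -5*(-½ - 3) = -5*(-7/2) = 35/2 ≈ 17.500)
b(N) = 1287/2 - 117*N/2 (b(N) = (N - 11)*(-3*35/2 - 6) = (-11 + N)*(-105/2 - 6) = (-11 + N)*(-117/2) = 1287/2 - 117*N/2)
b(-8)² = (1287/2 - 117/2*(-8))² = (1287/2 + 468)² = (2223/2)² = 4941729/4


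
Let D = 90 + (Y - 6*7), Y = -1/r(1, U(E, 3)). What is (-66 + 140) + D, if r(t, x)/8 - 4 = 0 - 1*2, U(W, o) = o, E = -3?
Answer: 1951/16 ≈ 121.94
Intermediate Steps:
r(t, x) = 16 (r(t, x) = 32 + 8*(0 - 1*2) = 32 + 8*(0 - 2) = 32 + 8*(-2) = 32 - 16 = 16)
Y = -1/16 ≈ -0.062500
D = 767/16 (D = 90 + (-1/16 - 6*7) = 90 + (-1/16 - 42) = 90 - 673/16 = 767/16 ≈ 47.938)
(-66 + 140) + D = (-66 + 140) + 767/16 = 74 + 767/16 = 1951/16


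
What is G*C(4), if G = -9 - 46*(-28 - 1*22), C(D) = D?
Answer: 9164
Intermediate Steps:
G = 2291 (G = -9 - 46*(-28 - 22) = -9 - 46*(-50) = -9 + 2300 = 2291)
G*C(4) = 2291*4 = 9164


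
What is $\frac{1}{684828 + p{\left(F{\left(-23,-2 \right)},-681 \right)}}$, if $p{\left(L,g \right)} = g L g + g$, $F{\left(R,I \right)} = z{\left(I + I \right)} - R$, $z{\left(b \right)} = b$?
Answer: $\frac{1}{9495606} \approx 1.0531 \cdot 10^{-7}$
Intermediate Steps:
$F{\left(R,I \right)} = - R + 2 I$ ($F{\left(R,I \right)} = \left(I + I\right) - R = 2 I - R = - R + 2 I$)
$p{\left(L,g \right)} = g + L g^{2}$ ($p{\left(L,g \right)} = L g g + g = L g^{2} + g = g + L g^{2}$)
$\frac{1}{684828 + p{\left(F{\left(-23,-2 \right)},-681 \right)}} = \frac{1}{684828 - 681 \left(1 + \left(\left(-1\right) \left(-23\right) + 2 \left(-2\right)\right) \left(-681\right)\right)} = \frac{1}{684828 - 681 \left(1 + \left(23 - 4\right) \left(-681\right)\right)} = \frac{1}{684828 - 681 \left(1 + 19 \left(-681\right)\right)} = \frac{1}{684828 - 681 \left(1 - 12939\right)} = \frac{1}{684828 - -8810778} = \frac{1}{684828 + 8810778} = \frac{1}{9495606}$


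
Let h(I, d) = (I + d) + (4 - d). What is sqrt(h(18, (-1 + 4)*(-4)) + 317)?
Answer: sqrt(339) ≈ 18.412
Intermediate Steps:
h(I, d) = 4 + I
sqrt(h(18, (-1 + 4)*(-4)) + 317) = sqrt((4 + 18) + 317) = sqrt(22 + 317) = sqrt(339)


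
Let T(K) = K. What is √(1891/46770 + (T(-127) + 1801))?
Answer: √3661851116670/46770 ≈ 40.915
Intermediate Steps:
√(1891/46770 + (T(-127) + 1801)) = √(1891/46770 + (-127 + 1801)) = √(1891*(1/46770) + 1674) = √(1891/46770 + 1674) = √(78294871/46770) = √3661851116670/46770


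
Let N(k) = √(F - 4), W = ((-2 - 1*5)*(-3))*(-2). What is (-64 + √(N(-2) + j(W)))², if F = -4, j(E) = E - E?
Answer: (64 - 2^(¾)*√I)² ≈ 3943.8 - 149.39*I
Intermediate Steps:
W = -42 (W = ((-2 - 5)*(-3))*(-2) = -7*(-3)*(-2) = 21*(-2) = -42)
j(E) = 0
N(k) = 2*I*√2 (N(k) = √(-4 - 4) = √(-8) = 2*I*√2)
(-64 + √(N(-2) + j(W)))² = (-64 + √(2*I*√2 + 0))² = (-64 + √(2*I*√2))² = (-64 + 2^(¾)*√I)²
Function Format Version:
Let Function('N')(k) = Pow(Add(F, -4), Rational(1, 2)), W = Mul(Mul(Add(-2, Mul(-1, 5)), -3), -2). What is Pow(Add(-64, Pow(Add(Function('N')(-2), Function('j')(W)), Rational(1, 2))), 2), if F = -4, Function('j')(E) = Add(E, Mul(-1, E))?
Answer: Pow(Add(64, Mul(-1, Pow(2, Rational(3, 4)), Pow(I, Rational(1, 2)))), 2) ≈ Add(3943.8, Mul(-149.39, I))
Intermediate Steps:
W = -42 (W = Mul(Mul(Add(-2, -5), -3), -2) = Mul(Mul(-7, -3), -2) = Mul(21, -2) = -42)
Function('j')(E) = 0
Function('N')(k) = Mul(2, I, Pow(2, Rational(1, 2))) (Function('N')(k) = Pow(Add(-4, -4), Rational(1, 2)) = Pow(-8, Rational(1, 2)) = Mul(2, I, Pow(2, Rational(1, 2))))
Pow(Add(-64, Pow(Add(Function('N')(-2), Function('j')(W)), Rational(1, 2))), 2) = Pow(Add(-64, Pow(Add(Mul(2, I, Pow(2, Rational(1, 2))), 0), Rational(1, 2))), 2) = Pow(Add(-64, Pow(Mul(2, I, Pow(2, Rational(1, 2))), Rational(1, 2))), 2) = Pow(Add(-64, Mul(Pow(2, Rational(3, 4)), Pow(I, Rational(1, 2)))), 2)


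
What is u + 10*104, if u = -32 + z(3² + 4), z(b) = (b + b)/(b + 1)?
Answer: 7069/7 ≈ 1009.9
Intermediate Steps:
z(b) = 2*b/(1 + b) (z(b) = (2*b)/(1 + b) = 2*b/(1 + b))
u = -211/7 (u = -32 + 2*(3² + 4)/(1 + (3² + 4)) = -32 + 2*(9 + 4)/(1 + (9 + 4)) = -32 + 2*13/(1 + 13) = -32 + 2*13/14 = -32 + 2*13*(1/14) = -32 + 13/7 = -211/7 ≈ -30.143)
u + 10*104 = -211/7 + 10*104 = -211/7 + 1040 = 7069/7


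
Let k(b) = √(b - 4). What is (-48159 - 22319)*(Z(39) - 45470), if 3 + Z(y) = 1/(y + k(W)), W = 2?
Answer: 4880977852520/1523 + 70478*I*√2/1523 ≈ 3.2048e+9 + 65.444*I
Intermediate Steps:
k(b) = √(-4 + b)
Z(y) = -3 + 1/(y + I*√2) (Z(y) = -3 + 1/(y + √(-4 + 2)) = -3 + 1/(y + √(-2)) = -3 + 1/(y + I*√2))
(-48159 - 22319)*(Z(39) - 45470) = (-48159 - 22319)*((1 - 3*39 - 3*I*√2)/(39 + I*√2) - 45470) = -70478*((1 - 117 - 3*I*√2)/(39 + I*√2) - 45470) = -70478*((-116 - 3*I*√2)/(39 + I*√2) - 45470) = -70478*(-45470 + (-116 - 3*I*√2)/(39 + I*√2)) = 3204634660 - 70478*(-116 - 3*I*√2)/(39 + I*√2)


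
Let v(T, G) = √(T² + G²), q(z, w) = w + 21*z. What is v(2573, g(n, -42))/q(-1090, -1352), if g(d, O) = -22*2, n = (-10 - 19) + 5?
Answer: -13*√39185/24242 ≈ -0.10615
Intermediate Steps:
n = -24 (n = -29 + 5 = -24)
g(d, O) = -44
v(T, G) = √(G² + T²)
v(2573, g(n, -42))/q(-1090, -1352) = √((-44)² + 2573²)/(-1352 + 21*(-1090)) = √(1936 + 6620329)/(-1352 - 22890) = √6622265/(-24242) = (13*√39185)*(-1/24242) = -13*√39185/24242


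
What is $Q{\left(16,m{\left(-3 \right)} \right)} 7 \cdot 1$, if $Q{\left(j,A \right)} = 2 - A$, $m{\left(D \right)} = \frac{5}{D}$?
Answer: $\frac{77}{3} \approx 25.667$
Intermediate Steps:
$Q{\left(16,m{\left(-3 \right)} \right)} 7 \cdot 1 = \left(2 - \frac{5}{-3}\right) 7 \cdot 1 = \left(2 - 5 \left(- \frac{1}{3}\right)\right) 7 = \left(2 - - \frac{5}{3}\right) 7 = \left(2 + \frac{5}{3}\right) 7 = \frac{11}{3} \cdot 7 = \frac{77}{3}$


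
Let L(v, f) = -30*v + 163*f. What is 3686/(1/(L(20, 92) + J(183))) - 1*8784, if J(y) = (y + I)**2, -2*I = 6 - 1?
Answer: 346291347/2 ≈ 1.7315e+8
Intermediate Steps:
I = -5/2 (I = -(6 - 1)/2 = -1/2*5 = -5/2 ≈ -2.5000)
J(y) = (-5/2 + y)**2 (J(y) = (y - 5/2)**2 = (-5/2 + y)**2)
3686/(1/(L(20, 92) + J(183))) - 1*8784 = 3686/(1/((-30*20 + 163*92) + (-5 + 2*183)**2/4)) - 1*8784 = 3686/(1/((-600 + 14996) + (-5 + 366)**2/4)) - 8784 = 3686/(1/(14396 + (1/4)*361**2)) - 8784 = 3686/(1/(14396 + (1/4)*130321)) - 8784 = 3686/(1/(14396 + 130321/4)) - 8784 = 3686/(1/(187905/4)) - 8784 = 3686/(4/187905) - 8784 = 3686*(187905/4) - 8784 = 346308915/2 - 8784 = 346291347/2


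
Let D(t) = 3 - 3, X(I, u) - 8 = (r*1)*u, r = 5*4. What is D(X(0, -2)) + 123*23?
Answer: 2829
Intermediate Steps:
r = 20
X(I, u) = 8 + 20*u (X(I, u) = 8 + (20*1)*u = 8 + 20*u)
D(t) = 0
D(X(0, -2)) + 123*23 = 0 + 123*23 = 0 + 2829 = 2829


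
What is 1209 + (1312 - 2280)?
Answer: 241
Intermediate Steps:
1209 + (1312 - 2280) = 1209 - 968 = 241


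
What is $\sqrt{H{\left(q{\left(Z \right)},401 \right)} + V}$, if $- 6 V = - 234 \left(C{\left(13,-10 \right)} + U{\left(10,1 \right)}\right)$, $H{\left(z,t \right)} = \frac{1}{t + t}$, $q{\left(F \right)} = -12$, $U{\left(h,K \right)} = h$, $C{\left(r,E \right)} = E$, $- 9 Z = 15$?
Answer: $\frac{\sqrt{802}}{802} \approx 0.035311$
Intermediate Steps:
$Z = - \frac{5}{3}$ ($Z = \left(- \frac{1}{9}\right) 15 = - \frac{5}{3} \approx -1.6667$)
$H{\left(z,t \right)} = \frac{1}{2 t}$
$V = 0$ ($V = - \frac{\left(-234\right) \left(-10 + 10\right)}{6} = - \frac{\left(-234\right) 0}{6} = \left(- \frac{1}{6}\right) 0 = 0$)
$\sqrt{H{\left(q{\left(Z \right)},401 \right)} + V} = \sqrt{\frac{1}{2 \cdot 401} + 0} = \sqrt{\frac{1}{2} \cdot \frac{1}{401} + 0} = \sqrt{\frac{1}{802} + 0} = \sqrt{\frac{1}{802}} = \frac{\sqrt{802}}{802}$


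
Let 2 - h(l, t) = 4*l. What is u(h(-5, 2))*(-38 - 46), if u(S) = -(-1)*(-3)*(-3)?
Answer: -756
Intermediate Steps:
h(l, t) = 2 - 4*l
u(S) = 9 (u(S) = -1*3*(-3) = -3*(-3) = 9)
u(h(-5, 2))*(-38 - 46) = 9*(-38 - 46) = 9*(-84) = -756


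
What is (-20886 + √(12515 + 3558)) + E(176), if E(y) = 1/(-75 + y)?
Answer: -2109485/101 + √16073 ≈ -20759.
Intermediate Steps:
(-20886 + √(12515 + 3558)) + E(176) = (-20886 + √(12515 + 3558)) + 1/(-75 + 176) = (-20886 + √16073) + 1/101 = -2109485/101 + √16073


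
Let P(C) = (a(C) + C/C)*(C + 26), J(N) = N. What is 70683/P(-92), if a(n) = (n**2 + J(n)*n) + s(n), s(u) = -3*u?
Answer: -23561/378510 ≈ -0.062247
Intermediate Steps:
a(n) = -3*n + 2*n**2 (a(n) = (n**2 + n*n) - 3*n = (n**2 + n**2) - 3*n = 2*n**2 - 3*n = -3*n + 2*n**2)
P(C) = (1 + C*(-3 + 2*C))*(26 + C) (P(C) = (C*(-3 + 2*C) + C/C)*(C + 26) = (C*(-3 + 2*C) + 1)*(26 + C) = (1 + C*(-3 + 2*C))*(26 + C))
70683/P(-92) = 70683/(26 - 77*(-92) + 2*(-92)**3 + 49*(-92)**2) = 70683/(26 + 7084 + 2*(-778688) + 49*8464) = 70683/(26 + 7084 - 1557376 + 414736) = 70683/(-1135530) = 70683*(-1/1135530) = -23561/378510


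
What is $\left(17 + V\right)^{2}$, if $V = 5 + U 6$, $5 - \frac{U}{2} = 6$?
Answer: $100$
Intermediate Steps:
$U = -2$ ($U = 10 - 12 = -2$)
$V = -7$ ($V = 5 - 12 = -7$)
$\left(17 + V\right)^{2} = \left(17 - 7\right)^{2} = 10^{2} = 100$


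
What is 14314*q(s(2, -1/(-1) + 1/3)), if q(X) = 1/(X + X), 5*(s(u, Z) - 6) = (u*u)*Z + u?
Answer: 107355/112 ≈ 958.53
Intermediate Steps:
s(u, Z) = 6 + u/5 + Z*u²/5 (s(u, Z) = 6 + ((u*u)*Z + u)/5 = 6 + (u²*Z + u)/5 = 6 + (Z*u² + u)/5 = 6 + (u + Z*u²)/5 = 6 + (u/5 + Z*u²/5) = 6 + u/5 + Z*u²/5)
q(X) = 1/(2*X)
14314*q(s(2, -1/(-1) + 1/3)) = 14314*(1/(2*(6 + (⅕)*2 + (⅕)*(-1/(-1) + 1/3)*2²))) = 14314*(1/(2*(6 + ⅖ + (⅕)*(-1*(-1) + 1*(⅓))*4))) = 14314*(1/(2*(6 + ⅖ + (⅕)*(1 + ⅓)*4))) = 14314*(1/(2*(6 + ⅖ + (⅕)*(4/3)*4))) = 14314*(1/(2*(6 + ⅖ + 16/15))) = 14314*(1/(2*(112/15))) = 14314*((½)*(15/112)) = 14314*(15/224) = 107355/112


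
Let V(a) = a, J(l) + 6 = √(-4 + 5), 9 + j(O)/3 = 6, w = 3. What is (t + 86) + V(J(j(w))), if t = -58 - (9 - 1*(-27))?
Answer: -13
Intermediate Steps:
j(O) = -9 (j(O) = -27 + 3*6 = -27 + 18 = -9)
J(l) = -5 (J(l) = -6 + √(-4 + 5) = -6 + √1 = -6 + 1 = -5)
t = -94 (t = -58 - (9 + 27) = -58 - 1*36 = -58 - 36 = -94)
(t + 86) + V(J(j(w))) = (-94 + 86) - 5 = -8 - 5 = -13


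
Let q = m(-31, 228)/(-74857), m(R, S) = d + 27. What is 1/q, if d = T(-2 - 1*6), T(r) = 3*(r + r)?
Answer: 74857/21 ≈ 3564.6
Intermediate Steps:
T(r) = 6*r (T(r) = 3*(2*r) = 6*r)
d = -48 (d = 6*(-2 - 1*6) = 6*(-2 - 6) = 6*(-8) = -48)
m(R, S) = -21 (m(R, S) = -48 + 27 = -21)
q = 21/74857 (q = -21/(-74857) = -21*(-1/74857) = 21/74857 ≈ 0.00028053)
1/q = 1/(21/74857) = 74857/21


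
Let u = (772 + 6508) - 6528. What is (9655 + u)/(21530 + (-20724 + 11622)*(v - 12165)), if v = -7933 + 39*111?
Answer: 10407/143550968 ≈ 7.2497e-5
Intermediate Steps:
u = 752 (u = 7280 - 6528 = 752)
v = -3604 (v = -7933 + 4329 = -3604)
(9655 + u)/(21530 + (-20724 + 11622)*(v - 12165)) = (9655 + 752)/(21530 + (-20724 + 11622)*(-3604 - 12165)) = 10407/(21530 - 9102*(-15769)) = 10407/(21530 + 143529438) = 10407/143550968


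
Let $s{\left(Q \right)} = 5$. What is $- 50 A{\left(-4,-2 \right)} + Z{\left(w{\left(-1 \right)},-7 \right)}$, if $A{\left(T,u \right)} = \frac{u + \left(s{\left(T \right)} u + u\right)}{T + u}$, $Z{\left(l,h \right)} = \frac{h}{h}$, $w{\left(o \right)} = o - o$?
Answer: $- \frac{347}{3} \approx -115.67$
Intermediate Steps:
$w{\left(o \right)} = 0$
$Z{\left(l,h \right)} = 1$
$A{\left(T,u \right)} = \frac{7 u}{T + u}$ ($A{\left(T,u \right)} = \frac{u + \left(5 u + u\right)}{T + u} = \frac{u + 6 u}{T + u} = \frac{7 u}{T + u}$)
$- 50 A{\left(-4,-2 \right)} + Z{\left(w{\left(-1 \right)},-7 \right)} = - 50 \cdot 7 \left(-2\right) \frac{1}{-4 - 2} + 1 = - 50 \cdot 7 \left(-2\right) \frac{1}{-6} + 1 = - 50 \cdot 7 \left(-2\right) \left(- \frac{1}{6}\right) + 1 = \left(-50\right) \frac{7}{3} + 1 = - \frac{350}{3} + 1 = - \frac{347}{3}$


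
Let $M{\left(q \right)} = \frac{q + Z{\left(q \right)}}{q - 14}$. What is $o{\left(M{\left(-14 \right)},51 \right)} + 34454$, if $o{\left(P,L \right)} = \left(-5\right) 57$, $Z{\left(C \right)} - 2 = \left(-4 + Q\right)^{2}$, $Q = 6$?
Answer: $34169$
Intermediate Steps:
$Z{\left(C \right)} = 6$ ($Z{\left(C \right)} = 2 + \left(-4 + 6\right)^{2} = 2 + 2^{2} = 2 + 4 = 6$)
$M{\left(q \right)} = \frac{6 + q}{-14 + q}$ ($M{\left(q \right)} = \frac{q + 6}{q - 14} = \frac{6 + q}{-14 + q}$)
$o{\left(P,L \right)} = -285$
$o{\left(M{\left(-14 \right)},51 \right)} + 34454 = -285 + 34454 = 34169$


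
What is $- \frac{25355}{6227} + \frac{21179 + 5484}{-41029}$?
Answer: $- \frac{1206320796}{255487583} \approx -4.7216$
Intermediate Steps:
$- \frac{25355}{6227} + \frac{21179 + 5484}{-41029} = \left(-25355\right) \frac{1}{6227} + 26663 \left(- \frac{1}{41029}\right) = - \frac{25355}{6227} - \frac{26663}{41029} = - \frac{1206320796}{255487583}$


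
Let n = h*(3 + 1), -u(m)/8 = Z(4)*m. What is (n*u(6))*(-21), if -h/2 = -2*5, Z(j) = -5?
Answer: -403200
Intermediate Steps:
h = 20 (h = -(-4)*5 = -2*(-10) = 20)
u(m) = 40*m (u(m) = -(-40)*m = 40*m)
n = 80 (n = 20*(3 + 1) = 20*4 = 80)
(n*u(6))*(-21) = (80*(40*6))*(-21) = (80*240)*(-21) = 19200*(-21) = -403200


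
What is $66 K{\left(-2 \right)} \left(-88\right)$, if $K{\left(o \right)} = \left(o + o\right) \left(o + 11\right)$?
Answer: $209088$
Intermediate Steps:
$K{\left(o \right)} = 2 o \left(11 + o\right)$
$66 K{\left(-2 \right)} \left(-88\right) = 66 \cdot 2 \left(-2\right) \left(11 - 2\right) \left(-88\right) = 66 \cdot 2 \left(-2\right) 9 \left(-88\right) = 66 \left(-36\right) \left(-88\right) = \left(-2376\right) \left(-88\right) = 209088$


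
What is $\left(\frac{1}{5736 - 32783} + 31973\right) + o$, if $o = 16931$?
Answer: $\frac{1322706487}{27047} \approx 48904.0$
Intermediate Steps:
$\left(\frac{1}{5736 - 32783} + 31973\right) + o = \left(\frac{1}{5736 - 32783} + 31973\right) + 16931 = \left(\frac{1}{-27047} + 31973\right) + 16931 = \left(- \frac{1}{27047} + 31973\right) + 16931 = \frac{864773730}{27047} + 16931 = \frac{1322706487}{27047}$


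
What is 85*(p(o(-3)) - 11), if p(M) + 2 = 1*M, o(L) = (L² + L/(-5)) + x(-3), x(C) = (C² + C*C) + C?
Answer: 986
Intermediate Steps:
x(C) = C + 2*C² (x(C) = (C² + C²) + C = 2*C² + C = C + 2*C²)
o(L) = 15 + L² - L/5 (o(L) = (L² + L/(-5)) - 3*(1 + 2*(-3)) = (L² - L/5) - 3*(1 - 6) = (L² - L/5) - 3*(-5) = (L² - L/5) + 15 = 15 + L² - L/5)
p(M) = -2 + M (p(M) = -2 + 1*M = -2 + M)
85*(p(o(-3)) - 11) = 85*((-2 + (15 + (-3)² - ⅕*(-3))) - 11) = 85*((-2 + (15 + 9 + ⅗)) - 11) = 85*((-2 + 123/5) - 11) = 85*(113/5 - 11) = 85*(58/5) = 986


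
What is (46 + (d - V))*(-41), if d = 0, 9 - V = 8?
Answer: -1845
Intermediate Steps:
V = 1 (V = 9 - 1*8 = 9 - 8 = 1)
(46 + (d - V))*(-41) = (46 + (0 - 1*1))*(-41) = (46 + (0 - 1))*(-41) = (46 - 1)*(-41) = 45*(-41) = -1845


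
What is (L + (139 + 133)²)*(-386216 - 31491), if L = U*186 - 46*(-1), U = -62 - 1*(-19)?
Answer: -27582028624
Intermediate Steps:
U = -43 (U = -62 + 19 = -43)
L = -7952 (L = -43*186 - 46*(-1) = -7998 + 46 = -7952)
(L + (139 + 133)²)*(-386216 - 31491) = (-7952 + (139 + 133)²)*(-386216 - 31491) = (-7952 + 272²)*(-417707) = (-7952 + 73984)*(-417707) = 66032*(-417707) = -27582028624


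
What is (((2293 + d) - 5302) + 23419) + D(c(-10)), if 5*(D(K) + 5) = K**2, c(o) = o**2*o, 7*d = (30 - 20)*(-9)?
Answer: 1542745/7 ≈ 2.2039e+5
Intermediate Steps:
d = -90/7 (d = ((30 - 20)*(-9))/7 = (10*(-9))/7 = (1/7)*(-90) = -90/7 ≈ -12.857)
c(o) = o**3
D(K) = -5 + K**2/5
(((2293 + d) - 5302) + 23419) + D(c(-10)) = (((2293 - 90/7) - 5302) + 23419) + (-5 + ((-10)**3)**2/5) = ((15961/7 - 5302) + 23419) + (-5 + (1/5)*(-1000)**2) = (-21153/7 + 23419) + (-5 + (1/5)*1000000) = 142780/7 + (-5 + 200000) = 142780/7 + 199995 = 1542745/7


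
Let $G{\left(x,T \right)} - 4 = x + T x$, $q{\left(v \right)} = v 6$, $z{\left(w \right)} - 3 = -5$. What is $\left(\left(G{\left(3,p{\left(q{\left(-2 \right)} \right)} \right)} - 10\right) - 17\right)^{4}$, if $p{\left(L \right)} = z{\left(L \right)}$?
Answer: $456976$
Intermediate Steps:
$z{\left(w \right)} = -2$ ($z{\left(w \right)} = 3 - 5 = -2$)
$q{\left(v \right)} = 6 v$
$p{\left(L \right)} = -2$
$G{\left(x,T \right)} = 4 + x + T x$ ($G{\left(x,T \right)} = 4 + \left(x + T x\right) = 4 + x + T x$)
$\left(\left(G{\left(3,p{\left(q{\left(-2 \right)} \right)} \right)} - 10\right) - 17\right)^{4} = \left(\left(\left(4 + 3 - 6\right) - 10\right) - 17\right)^{4} = \left(\left(1 - 10\right) - 17\right)^{4} = \left(-9 - 17\right)^{4} = \left(-26\right)^{4} = 456976$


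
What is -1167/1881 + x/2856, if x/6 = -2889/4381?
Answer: -813014887/1307518212 ≈ -0.62180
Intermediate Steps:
x = -17334/4381 (x = 6*(-2889/4381) = -17334/4381 ≈ -3.9566)
-1167/1881 + x/2856 = -1167/1881 - 17334/4381/2856 = -1167*1/1881 - 17334/4381*1/2856 = -389/627 - 2889/2085356 = -813014887/1307518212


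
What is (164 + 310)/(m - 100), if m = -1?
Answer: -474/101 ≈ -4.6931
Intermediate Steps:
(164 + 310)/(m - 100) = (164 + 310)/(-1 - 100) = 474/(-101) = 474*(-1/101) = -474/101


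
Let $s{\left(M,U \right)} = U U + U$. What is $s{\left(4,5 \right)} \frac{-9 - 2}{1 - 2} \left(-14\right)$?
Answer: $-4620$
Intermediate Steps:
$s{\left(M,U \right)} = U + U^{2}$ ($s{\left(M,U \right)} = U^{2} + U = U + U^{2}$)
$s{\left(4,5 \right)} \frac{-9 - 2}{1 - 2} \left(-14\right) = 5 \left(1 + 5\right) \frac{-9 - 2}{1 - 2} \left(-14\right) = 5 \cdot 6 \left(- \frac{11}{-1}\right) \left(-14\right) = 30 \left(\left(-11\right) \left(-1\right)\right) \left(-14\right) = 30 \cdot 11 \left(-14\right) = 330 \left(-14\right) = -4620$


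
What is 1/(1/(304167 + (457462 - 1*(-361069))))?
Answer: 1122698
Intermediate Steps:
1/(1/(304167 + (457462 - 1*(-361069)))) = 1/(1/(304167 + (457462 + 361069))) = 1/(1/(304167 + 818531)) = 1/(1/1122698) = 1122698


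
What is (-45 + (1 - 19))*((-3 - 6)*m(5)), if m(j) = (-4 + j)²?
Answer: 567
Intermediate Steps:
(-45 + (1 - 19))*((-3 - 6)*m(5)) = (-45 + (1 - 19))*((-3 - 6)*(-4 + 5)²) = (-45 - 18)*(-9*1²) = -(-567) = -63*(-9) = 567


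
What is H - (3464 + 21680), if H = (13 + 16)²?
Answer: -24303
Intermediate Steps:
H = 841 (H = 29² = 841)
H - (3464 + 21680) = 841 - (3464 + 21680) = 841 - 1*25144 = 841 - 25144 = -24303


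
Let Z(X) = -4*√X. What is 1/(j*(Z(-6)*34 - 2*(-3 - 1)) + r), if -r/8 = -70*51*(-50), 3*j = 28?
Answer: -2049/2925832880 + 51*I*√6/81923320640 ≈ -7.0031e-7 + 1.5249e-9*I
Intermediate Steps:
j = 28/3 (j = (⅓)*28 = 28/3 ≈ 9.3333)
r = -1428000 (r = -8*(-70*51)*(-50) = -(-28560)*(-50) = -8*178500 = -1428000)
1/(j*(Z(-6)*34 - 2*(-3 - 1)) + r) = 1/(28*(-4*I*√6*34 - 2*(-3 - 1))/3 - 1428000) = 1/(28*(-4*I*√6*34 - 2*(-4))/3 - 1428000) = 1/(28*(-4*I*√6*34 + 8)/3 - 1428000) = 1/(28*(-136*I*√6 + 8)/3 - 1428000) = 1/(28*(8 - 136*I*√6)/3 - 1428000) = 1/((224/3 - 3808*I*√6/3) - 1428000) = 1/(-4283776/3 - 3808*I*√6/3)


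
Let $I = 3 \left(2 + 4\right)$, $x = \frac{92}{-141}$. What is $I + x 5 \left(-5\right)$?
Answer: $\frac{4838}{141} \approx 34.312$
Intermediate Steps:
$x = - \frac{92}{141}$ ($x = 92 \left(- \frac{1}{141}\right) = - \frac{92}{141} \approx -0.65248$)
$I = 18$ ($I = 3 \cdot 6 = 18$)
$I + x 5 \left(-5\right) = 18 - \frac{92 \cdot 5 \left(-5\right)}{141} = 18 - - \frac{2300}{141} = 18 + \frac{2300}{141} = \frac{4838}{141}$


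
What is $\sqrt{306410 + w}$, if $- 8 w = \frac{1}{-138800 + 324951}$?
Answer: $\frac{\sqrt{3467029880473842}}{106372} \approx 553.54$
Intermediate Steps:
$w = - \frac{1}{1489208}$ ($w = - \frac{1}{8 \left(-138800 + 324951\right)} = - \frac{1}{8 \cdot 186151} = \left(- \frac{1}{8}\right) \frac{1}{186151} = - \frac{1}{1489208} \approx -6.715 \cdot 10^{-7}$)
$\sqrt{306410 + w} = \sqrt{306410 - \frac{1}{1489208}} = \sqrt{\frac{456308223279}{1489208}} = \frac{\sqrt{3467029880473842}}{106372}$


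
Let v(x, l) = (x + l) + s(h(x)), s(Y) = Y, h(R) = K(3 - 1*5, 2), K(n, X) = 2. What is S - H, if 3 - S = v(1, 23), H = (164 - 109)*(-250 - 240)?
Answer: 26927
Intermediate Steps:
h(R) = 2
v(x, l) = 2 + l + x (v(x, l) = (x + l) + 2 = (l + x) + 2 = 2 + l + x)
H = -26950 (H = 55*(-490) = -26950)
S = -23 (S = 3 - (2 + 23 + 1) = 3 - 1*26 = 3 - 26 = -23)
S - H = -23 - 1*(-26950) = -23 + 26950 = 26927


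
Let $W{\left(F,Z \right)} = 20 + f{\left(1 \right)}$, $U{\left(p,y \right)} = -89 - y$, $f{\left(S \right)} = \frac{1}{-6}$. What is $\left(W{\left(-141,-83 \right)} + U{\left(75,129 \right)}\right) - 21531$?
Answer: $- \frac{130375}{6} \approx -21729.0$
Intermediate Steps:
$f{\left(S \right)} = - \frac{1}{6}$
$W{\left(F,Z \right)} = \frac{119}{6}$ ($W{\left(F,Z \right)} = 20 - \frac{1}{6} = \frac{119}{6}$)
$\left(W{\left(-141,-83 \right)} + U{\left(75,129 \right)}\right) - 21531 = \left(\frac{119}{6} - 218\right) - 21531 = - \frac{1189}{6} - 21531 = - \frac{130375}{6}$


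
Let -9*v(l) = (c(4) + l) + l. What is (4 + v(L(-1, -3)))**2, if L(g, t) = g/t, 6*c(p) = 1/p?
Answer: 717409/46656 ≈ 15.377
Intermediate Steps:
c(p) = 1/(6*p)
v(l) = -1/216 - 2*l/9 (v(l) = -(((1/6)/4 + l) + l)/9 = -(((1/6)*(1/4) + l) + l)/9 = -((1/24 + l) + l)/9 = -(1/24 + 2*l)/9 = -1/216 - 2*l/9)
(4 + v(L(-1, -3)))**2 = (4 + (-1/216 - (-2)/(9*(-3))))**2 = (4 + (-1/216 - (-2)*(-1)/(9*3)))**2 = (4 + (-1/216 - 2/9*1/3))**2 = (4 + (-1/216 - 2/27))**2 = (4 - 17/216)**2 = (847/216)**2 = 717409/46656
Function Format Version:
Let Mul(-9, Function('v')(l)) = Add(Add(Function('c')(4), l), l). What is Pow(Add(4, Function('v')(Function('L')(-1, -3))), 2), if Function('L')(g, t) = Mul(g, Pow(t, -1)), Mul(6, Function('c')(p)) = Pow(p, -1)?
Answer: Rational(717409, 46656) ≈ 15.377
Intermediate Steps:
Function('c')(p) = Mul(Rational(1, 6), Pow(p, -1))
Function('v')(l) = Add(Rational(-1, 216), Mul(Rational(-2, 9), l)) (Function('v')(l) = Mul(Rational(-1, 9), Add(Add(Mul(Rational(1, 6), Pow(4, -1)), l), l)) = Mul(Rational(-1, 9), Add(Add(Mul(Rational(1, 6), Rational(1, 4)), l), l)) = Mul(Rational(-1, 9), Add(Add(Rational(1, 24), l), l)) = Mul(Rational(-1, 9), Add(Rational(1, 24), Mul(2, l))) = Add(Rational(-1, 216), Mul(Rational(-2, 9), l)))
Pow(Add(4, Function('v')(Function('L')(-1, -3))), 2) = Pow(Add(4, Add(Rational(-1, 216), Mul(Rational(-2, 9), Mul(-1, Pow(-3, -1))))), 2) = Pow(Add(4, Add(Rational(-1, 216), Mul(Rational(-2, 9), Mul(-1, Rational(-1, 3))))), 2) = Pow(Add(4, Add(Rational(-1, 216), Mul(Rational(-2, 9), Rational(1, 3)))), 2) = Pow(Add(4, Add(Rational(-1, 216), Rational(-2, 27))), 2) = Pow(Add(4, Rational(-17, 216)), 2) = Pow(Rational(847, 216), 2) = Rational(717409, 46656)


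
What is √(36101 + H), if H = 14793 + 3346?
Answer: 4*√3390 ≈ 232.89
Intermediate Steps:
H = 18139
√(36101 + H) = √(36101 + 18139) = √54240 = 4*√3390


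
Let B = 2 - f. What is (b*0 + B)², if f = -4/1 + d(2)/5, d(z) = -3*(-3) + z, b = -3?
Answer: 361/25 ≈ 14.440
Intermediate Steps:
d(z) = 9 + z
f = -9/5 (f = -4/1 + (9 + 2)/5 = -4*1 + 11*(⅕) = -4 + 11/5 = -9/5 ≈ -1.8000)
B = 19/5 (B = 2 - 1*(-9/5) = 2 + 9/5 = 19/5 ≈ 3.8000)
(b*0 + B)² = (-3*0 + 19/5)² = (0 + 19/5)² = (19/5)² = 361/25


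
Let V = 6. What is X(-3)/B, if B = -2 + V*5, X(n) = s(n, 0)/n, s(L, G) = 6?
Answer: -1/14 ≈ -0.071429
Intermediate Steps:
X(n) = 6/n
B = 28 (B = -2 + 6*5 = -2 + 30 = 28)
X(-3)/B = (6/(-3))/28 = (6*(-1/3))*(1/28) = -2*1/28 = -1/14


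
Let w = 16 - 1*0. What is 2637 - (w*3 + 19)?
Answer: 2570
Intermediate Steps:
w = 16 (w = 16 + 0 = 16)
2637 - (w*3 + 19) = 2637 - (16*3 + 19) = 2637 - (48 + 19) = 2637 - 1*67 = 2637 - 67 = 2570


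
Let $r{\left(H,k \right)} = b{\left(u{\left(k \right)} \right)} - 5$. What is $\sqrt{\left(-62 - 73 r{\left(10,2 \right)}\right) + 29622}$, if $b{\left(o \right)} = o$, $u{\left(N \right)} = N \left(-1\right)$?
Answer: $\sqrt{30071} \approx 173.41$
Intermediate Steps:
$u{\left(N \right)} = - N$
$r{\left(H,k \right)} = -5 - k$ ($r{\left(H,k \right)} = - k - 5 = -5 - k$)
$\sqrt{\left(-62 - 73 r{\left(10,2 \right)}\right) + 29622} = \sqrt{\left(-62 - 73 \left(-5 - 2\right)\right) + 29622} = \sqrt{\left(-62 - -511\right) + 29622} = \sqrt{\left(-62 + 511\right) + 29622} = \sqrt{449 + 29622} = \sqrt{30071}$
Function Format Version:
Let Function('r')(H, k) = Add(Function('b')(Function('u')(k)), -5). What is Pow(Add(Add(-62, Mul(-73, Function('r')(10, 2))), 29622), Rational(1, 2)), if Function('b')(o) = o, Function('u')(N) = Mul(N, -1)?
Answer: Pow(30071, Rational(1, 2)) ≈ 173.41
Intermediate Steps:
Function('u')(N) = Mul(-1, N)
Function('r')(H, k) = Add(-5, Mul(-1, k)) (Function('r')(H, k) = Add(Mul(-1, k), -5) = Add(-5, Mul(-1, k)))
Pow(Add(Add(-62, Mul(-73, Function('r')(10, 2))), 29622), Rational(1, 2)) = Pow(Add(Add(-62, Mul(-73, Add(-5, Mul(-1, 2)))), 29622), Rational(1, 2)) = Pow(Add(Add(-62, Mul(-73, Add(-5, -2))), 29622), Rational(1, 2)) = Pow(Add(Add(-62, Mul(-73, -7)), 29622), Rational(1, 2)) = Pow(Add(Add(-62, 511), 29622), Rational(1, 2)) = Pow(Add(449, 29622), Rational(1, 2)) = Pow(30071, Rational(1, 2))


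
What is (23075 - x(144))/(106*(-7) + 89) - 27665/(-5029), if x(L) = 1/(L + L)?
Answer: -28217926811/945773856 ≈ -29.836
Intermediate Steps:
x(L) = 1/(2*L)
(23075 - x(144))/(106*(-7) + 89) - 27665/(-5029) = (23075 - 1/(2*144))/(106*(-7) + 89) - 27665/(-5029) = (23075 - 1/(2*144))/(-742 + 89) - 27665*(-1/5029) = (23075 - 1*1/288)/(-653) + 27665/5029 = (23075 - 1/288)*(-1/653) + 27665/5029 = (6645599/288)*(-1/653) + 27665/5029 = -6645599/188064 + 27665/5029 = -28217926811/945773856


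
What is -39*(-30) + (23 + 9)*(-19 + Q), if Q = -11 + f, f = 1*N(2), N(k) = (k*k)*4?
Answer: 722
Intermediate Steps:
N(k) = 4*k² (N(k) = k²*4 = 4*k²)
f = 16 (f = 1*(4*2²) = 1*(4*4) = 1*16 = 16)
Q = 5 (Q = -11 + 16 = 5)
-39*(-30) + (23 + 9)*(-19 + Q) = -39*(-30) + (23 + 9)*(-19 + 5) = 1170 + 32*(-14) = 1170 - 448 = 722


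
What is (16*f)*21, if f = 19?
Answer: 6384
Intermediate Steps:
(16*f)*21 = (16*19)*21 = 304*21 = 6384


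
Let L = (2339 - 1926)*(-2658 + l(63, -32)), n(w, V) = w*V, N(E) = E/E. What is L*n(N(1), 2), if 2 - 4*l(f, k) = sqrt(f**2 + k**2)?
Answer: -2195095 - 413*sqrt(4993)/2 ≈ -2.2097e+6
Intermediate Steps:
N(E) = 1
n(w, V) = V*w
l(f, k) = 1/2 - sqrt(f**2 + k**2)/4
L = -2195095/2 - 413*sqrt(4993)/4 (L = (2339 - 1926)*(-2658 + (1/2 - sqrt(63**2 + (-32)**2)/4)) = 413*(-2658 + (1/2 - sqrt(3969 + 1024)/4)) = 413*(-2658 + (1/2 - sqrt(4993)/4)) = 413*(-5315/2 - sqrt(4993)/4) = -2195095/2 - 413*sqrt(4993)/4 ≈ -1.1048e+6)
L*n(N(1), 2) = (-2195095/2 - 413*sqrt(4993)/4)*(2*1) = (-2195095/2 - 413*sqrt(4993)/4)*2 = -2195095 - 413*sqrt(4993)/2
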